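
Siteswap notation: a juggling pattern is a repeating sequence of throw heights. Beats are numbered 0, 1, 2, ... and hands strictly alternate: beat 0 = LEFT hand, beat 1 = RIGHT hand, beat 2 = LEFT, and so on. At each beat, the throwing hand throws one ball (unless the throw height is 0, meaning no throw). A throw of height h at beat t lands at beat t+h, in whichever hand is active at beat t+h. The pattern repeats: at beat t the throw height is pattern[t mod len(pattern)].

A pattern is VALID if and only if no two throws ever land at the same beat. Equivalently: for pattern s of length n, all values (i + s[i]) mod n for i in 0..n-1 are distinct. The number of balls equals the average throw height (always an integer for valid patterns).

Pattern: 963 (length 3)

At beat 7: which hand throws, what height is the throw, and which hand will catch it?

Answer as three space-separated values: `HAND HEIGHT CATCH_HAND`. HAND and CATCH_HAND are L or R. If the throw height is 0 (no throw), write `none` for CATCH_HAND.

Answer: R 6 R

Derivation:
Beat 7: 7 mod 2 = 1, so hand = R
Throw height = pattern[7 mod 3] = pattern[1] = 6
Lands at beat 7+6=13, 13 mod 2 = 1, so catch hand = R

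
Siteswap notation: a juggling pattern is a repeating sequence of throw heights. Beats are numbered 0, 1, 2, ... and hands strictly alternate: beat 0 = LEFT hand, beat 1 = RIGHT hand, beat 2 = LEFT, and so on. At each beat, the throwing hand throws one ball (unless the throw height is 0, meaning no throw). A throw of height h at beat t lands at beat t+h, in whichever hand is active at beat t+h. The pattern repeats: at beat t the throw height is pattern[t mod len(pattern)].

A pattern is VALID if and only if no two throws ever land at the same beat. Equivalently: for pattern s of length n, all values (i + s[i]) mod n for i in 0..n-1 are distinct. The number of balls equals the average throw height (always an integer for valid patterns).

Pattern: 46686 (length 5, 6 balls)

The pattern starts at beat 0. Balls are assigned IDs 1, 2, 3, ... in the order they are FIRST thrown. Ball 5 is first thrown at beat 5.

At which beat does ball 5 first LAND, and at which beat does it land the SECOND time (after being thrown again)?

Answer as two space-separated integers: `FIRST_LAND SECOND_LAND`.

Answer: 9 15

Derivation:
Beat 0 (L): throw ball1 h=4 -> lands@4:L; in-air after throw: [b1@4:L]
Beat 1 (R): throw ball2 h=6 -> lands@7:R; in-air after throw: [b1@4:L b2@7:R]
Beat 2 (L): throw ball3 h=6 -> lands@8:L; in-air after throw: [b1@4:L b2@7:R b3@8:L]
Beat 3 (R): throw ball4 h=8 -> lands@11:R; in-air after throw: [b1@4:L b2@7:R b3@8:L b4@11:R]
Beat 4 (L): throw ball1 h=6 -> lands@10:L; in-air after throw: [b2@7:R b3@8:L b1@10:L b4@11:R]
Beat 5 (R): throw ball5 h=4 -> lands@9:R; in-air after throw: [b2@7:R b3@8:L b5@9:R b1@10:L b4@11:R]
Beat 6 (L): throw ball6 h=6 -> lands@12:L; in-air after throw: [b2@7:R b3@8:L b5@9:R b1@10:L b4@11:R b6@12:L]
Beat 7 (R): throw ball2 h=6 -> lands@13:R; in-air after throw: [b3@8:L b5@9:R b1@10:L b4@11:R b6@12:L b2@13:R]
Beat 8 (L): throw ball3 h=8 -> lands@16:L; in-air after throw: [b5@9:R b1@10:L b4@11:R b6@12:L b2@13:R b3@16:L]
Beat 9 (R): throw ball5 h=6 -> lands@15:R; in-air after throw: [b1@10:L b4@11:R b6@12:L b2@13:R b5@15:R b3@16:L]
Beat 10 (L): throw ball1 h=4 -> lands@14:L; in-air after throw: [b4@11:R b6@12:L b2@13:R b1@14:L b5@15:R b3@16:L]
Beat 11 (R): throw ball4 h=6 -> lands@17:R; in-air after throw: [b6@12:L b2@13:R b1@14:L b5@15:R b3@16:L b4@17:R]
Beat 12 (L): throw ball6 h=6 -> lands@18:L; in-air after throw: [b2@13:R b1@14:L b5@15:R b3@16:L b4@17:R b6@18:L]
Beat 13 (R): throw ball2 h=8 -> lands@21:R; in-air after throw: [b1@14:L b5@15:R b3@16:L b4@17:R b6@18:L b2@21:R]
Beat 14 (L): throw ball1 h=6 -> lands@20:L; in-air after throw: [b5@15:R b3@16:L b4@17:R b6@18:L b1@20:L b2@21:R]
Beat 15 (R): throw ball5 h=4 -> lands@19:R; in-air after throw: [b3@16:L b4@17:R b6@18:L b5@19:R b1@20:L b2@21:R]
Ball 5: thrown@5 h=4 -> first land @9; rethrown@9 h=6 -> second land @15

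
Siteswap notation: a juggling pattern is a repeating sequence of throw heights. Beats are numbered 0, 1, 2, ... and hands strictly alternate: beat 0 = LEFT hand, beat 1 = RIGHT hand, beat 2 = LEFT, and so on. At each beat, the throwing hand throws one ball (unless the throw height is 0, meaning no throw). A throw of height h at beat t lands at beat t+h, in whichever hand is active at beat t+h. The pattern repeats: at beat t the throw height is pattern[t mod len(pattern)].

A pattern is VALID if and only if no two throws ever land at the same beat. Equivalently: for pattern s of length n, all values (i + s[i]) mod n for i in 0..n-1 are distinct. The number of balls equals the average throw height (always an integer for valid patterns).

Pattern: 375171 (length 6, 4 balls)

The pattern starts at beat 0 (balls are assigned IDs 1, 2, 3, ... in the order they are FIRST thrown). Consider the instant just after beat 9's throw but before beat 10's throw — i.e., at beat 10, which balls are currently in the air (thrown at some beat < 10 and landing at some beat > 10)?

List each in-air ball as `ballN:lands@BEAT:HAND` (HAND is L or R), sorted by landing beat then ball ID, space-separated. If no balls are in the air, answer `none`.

Answer: ball1:lands@11:R ball2:lands@13:R ball3:lands@14:L

Derivation:
Beat 0 (L): throw ball1 h=3 -> lands@3:R; in-air after throw: [b1@3:R]
Beat 1 (R): throw ball2 h=7 -> lands@8:L; in-air after throw: [b1@3:R b2@8:L]
Beat 2 (L): throw ball3 h=5 -> lands@7:R; in-air after throw: [b1@3:R b3@7:R b2@8:L]
Beat 3 (R): throw ball1 h=1 -> lands@4:L; in-air after throw: [b1@4:L b3@7:R b2@8:L]
Beat 4 (L): throw ball1 h=7 -> lands@11:R; in-air after throw: [b3@7:R b2@8:L b1@11:R]
Beat 5 (R): throw ball4 h=1 -> lands@6:L; in-air after throw: [b4@6:L b3@7:R b2@8:L b1@11:R]
Beat 6 (L): throw ball4 h=3 -> lands@9:R; in-air after throw: [b3@7:R b2@8:L b4@9:R b1@11:R]
Beat 7 (R): throw ball3 h=7 -> lands@14:L; in-air after throw: [b2@8:L b4@9:R b1@11:R b3@14:L]
Beat 8 (L): throw ball2 h=5 -> lands@13:R; in-air after throw: [b4@9:R b1@11:R b2@13:R b3@14:L]
Beat 9 (R): throw ball4 h=1 -> lands@10:L; in-air after throw: [b4@10:L b1@11:R b2@13:R b3@14:L]
Beat 10 (L): throw ball4 h=7 -> lands@17:R; in-air after throw: [b1@11:R b2@13:R b3@14:L b4@17:R]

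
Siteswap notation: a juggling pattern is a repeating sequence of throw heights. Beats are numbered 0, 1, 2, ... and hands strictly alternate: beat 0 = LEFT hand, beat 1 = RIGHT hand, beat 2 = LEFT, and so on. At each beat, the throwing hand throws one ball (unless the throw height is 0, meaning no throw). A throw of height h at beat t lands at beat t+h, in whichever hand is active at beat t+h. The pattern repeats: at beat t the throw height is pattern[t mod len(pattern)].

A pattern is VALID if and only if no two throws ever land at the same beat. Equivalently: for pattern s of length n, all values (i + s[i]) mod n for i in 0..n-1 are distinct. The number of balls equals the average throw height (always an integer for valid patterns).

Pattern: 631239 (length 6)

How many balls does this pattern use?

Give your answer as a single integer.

Pattern = [6, 3, 1, 2, 3, 9], length n = 6
  position 0: throw height = 6, running sum = 6
  position 1: throw height = 3, running sum = 9
  position 2: throw height = 1, running sum = 10
  position 3: throw height = 2, running sum = 12
  position 4: throw height = 3, running sum = 15
  position 5: throw height = 9, running sum = 24
Total sum = 24; balls = sum / n = 24 / 6 = 4

Answer: 4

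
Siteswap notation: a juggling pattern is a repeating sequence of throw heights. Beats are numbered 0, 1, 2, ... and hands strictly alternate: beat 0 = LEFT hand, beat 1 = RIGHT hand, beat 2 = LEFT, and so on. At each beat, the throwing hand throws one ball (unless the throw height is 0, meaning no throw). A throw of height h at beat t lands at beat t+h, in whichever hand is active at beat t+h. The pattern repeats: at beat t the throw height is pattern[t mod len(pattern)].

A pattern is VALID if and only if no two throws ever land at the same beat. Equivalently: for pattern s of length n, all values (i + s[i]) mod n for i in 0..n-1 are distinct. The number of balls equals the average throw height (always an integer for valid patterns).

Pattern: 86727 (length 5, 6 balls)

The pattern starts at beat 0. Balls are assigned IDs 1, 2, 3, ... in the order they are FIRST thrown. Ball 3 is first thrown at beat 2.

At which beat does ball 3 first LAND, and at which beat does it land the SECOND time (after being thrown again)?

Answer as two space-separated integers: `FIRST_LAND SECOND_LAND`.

Answer: 9 16

Derivation:
Beat 0 (L): throw ball1 h=8 -> lands@8:L; in-air after throw: [b1@8:L]
Beat 1 (R): throw ball2 h=6 -> lands@7:R; in-air after throw: [b2@7:R b1@8:L]
Beat 2 (L): throw ball3 h=7 -> lands@9:R; in-air after throw: [b2@7:R b1@8:L b3@9:R]
Beat 3 (R): throw ball4 h=2 -> lands@5:R; in-air after throw: [b4@5:R b2@7:R b1@8:L b3@9:R]
Beat 4 (L): throw ball5 h=7 -> lands@11:R; in-air after throw: [b4@5:R b2@7:R b1@8:L b3@9:R b5@11:R]
Beat 5 (R): throw ball4 h=8 -> lands@13:R; in-air after throw: [b2@7:R b1@8:L b3@9:R b5@11:R b4@13:R]
Beat 6 (L): throw ball6 h=6 -> lands@12:L; in-air after throw: [b2@7:R b1@8:L b3@9:R b5@11:R b6@12:L b4@13:R]
Beat 7 (R): throw ball2 h=7 -> lands@14:L; in-air after throw: [b1@8:L b3@9:R b5@11:R b6@12:L b4@13:R b2@14:L]
Beat 8 (L): throw ball1 h=2 -> lands@10:L; in-air after throw: [b3@9:R b1@10:L b5@11:R b6@12:L b4@13:R b2@14:L]
Beat 9 (R): throw ball3 h=7 -> lands@16:L; in-air after throw: [b1@10:L b5@11:R b6@12:L b4@13:R b2@14:L b3@16:L]
Beat 10 (L): throw ball1 h=8 -> lands@18:L; in-air after throw: [b5@11:R b6@12:L b4@13:R b2@14:L b3@16:L b1@18:L]
Beat 11 (R): throw ball5 h=6 -> lands@17:R; in-air after throw: [b6@12:L b4@13:R b2@14:L b3@16:L b5@17:R b1@18:L]
Beat 12 (L): throw ball6 h=7 -> lands@19:R; in-air after throw: [b4@13:R b2@14:L b3@16:L b5@17:R b1@18:L b6@19:R]
Beat 13 (R): throw ball4 h=2 -> lands@15:R; in-air after throw: [b2@14:L b4@15:R b3@16:L b5@17:R b1@18:L b6@19:R]
Beat 14 (L): throw ball2 h=7 -> lands@21:R; in-air after throw: [b4@15:R b3@16:L b5@17:R b1@18:L b6@19:R b2@21:R]
Beat 15 (R): throw ball4 h=8 -> lands@23:R; in-air after throw: [b3@16:L b5@17:R b1@18:L b6@19:R b2@21:R b4@23:R]
Beat 16 (L): throw ball3 h=6 -> lands@22:L; in-air after throw: [b5@17:R b1@18:L b6@19:R b2@21:R b3@22:L b4@23:R]
Ball 3: thrown@2 h=7 -> first land @9; rethrown@9 h=7 -> second land @16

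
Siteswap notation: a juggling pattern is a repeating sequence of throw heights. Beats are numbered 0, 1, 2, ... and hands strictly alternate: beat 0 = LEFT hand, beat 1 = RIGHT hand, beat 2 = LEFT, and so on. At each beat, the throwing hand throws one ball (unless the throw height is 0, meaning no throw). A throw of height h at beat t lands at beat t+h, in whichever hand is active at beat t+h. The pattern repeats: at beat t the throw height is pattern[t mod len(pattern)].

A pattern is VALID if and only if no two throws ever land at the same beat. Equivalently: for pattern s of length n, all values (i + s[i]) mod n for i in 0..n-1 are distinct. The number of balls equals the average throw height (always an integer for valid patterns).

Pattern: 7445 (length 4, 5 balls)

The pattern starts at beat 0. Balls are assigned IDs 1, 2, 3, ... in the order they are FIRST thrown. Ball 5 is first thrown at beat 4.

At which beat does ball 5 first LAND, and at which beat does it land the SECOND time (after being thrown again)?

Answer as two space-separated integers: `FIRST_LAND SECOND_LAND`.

Answer: 11 16

Derivation:
Beat 0 (L): throw ball1 h=7 -> lands@7:R; in-air after throw: [b1@7:R]
Beat 1 (R): throw ball2 h=4 -> lands@5:R; in-air after throw: [b2@5:R b1@7:R]
Beat 2 (L): throw ball3 h=4 -> lands@6:L; in-air after throw: [b2@5:R b3@6:L b1@7:R]
Beat 3 (R): throw ball4 h=5 -> lands@8:L; in-air after throw: [b2@5:R b3@6:L b1@7:R b4@8:L]
Beat 4 (L): throw ball5 h=7 -> lands@11:R; in-air after throw: [b2@5:R b3@6:L b1@7:R b4@8:L b5@11:R]
Beat 5 (R): throw ball2 h=4 -> lands@9:R; in-air after throw: [b3@6:L b1@7:R b4@8:L b2@9:R b5@11:R]
Beat 6 (L): throw ball3 h=4 -> lands@10:L; in-air after throw: [b1@7:R b4@8:L b2@9:R b3@10:L b5@11:R]
Beat 7 (R): throw ball1 h=5 -> lands@12:L; in-air after throw: [b4@8:L b2@9:R b3@10:L b5@11:R b1@12:L]
Beat 8 (L): throw ball4 h=7 -> lands@15:R; in-air after throw: [b2@9:R b3@10:L b5@11:R b1@12:L b4@15:R]
Beat 9 (R): throw ball2 h=4 -> lands@13:R; in-air after throw: [b3@10:L b5@11:R b1@12:L b2@13:R b4@15:R]
Beat 10 (L): throw ball3 h=4 -> lands@14:L; in-air after throw: [b5@11:R b1@12:L b2@13:R b3@14:L b4@15:R]
Beat 11 (R): throw ball5 h=5 -> lands@16:L; in-air after throw: [b1@12:L b2@13:R b3@14:L b4@15:R b5@16:L]
Beat 12 (L): throw ball1 h=7 -> lands@19:R; in-air after throw: [b2@13:R b3@14:L b4@15:R b5@16:L b1@19:R]
Beat 13 (R): throw ball2 h=4 -> lands@17:R; in-air after throw: [b3@14:L b4@15:R b5@16:L b2@17:R b1@19:R]
Beat 14 (L): throw ball3 h=4 -> lands@18:L; in-air after throw: [b4@15:R b5@16:L b2@17:R b3@18:L b1@19:R]
Beat 15 (R): throw ball4 h=5 -> lands@20:L; in-air after throw: [b5@16:L b2@17:R b3@18:L b1@19:R b4@20:L]
Beat 16 (L): throw ball5 h=7 -> lands@23:R; in-air after throw: [b2@17:R b3@18:L b1@19:R b4@20:L b5@23:R]
Ball 5: thrown@4 h=7 -> first land @11; rethrown@11 h=5 -> second land @16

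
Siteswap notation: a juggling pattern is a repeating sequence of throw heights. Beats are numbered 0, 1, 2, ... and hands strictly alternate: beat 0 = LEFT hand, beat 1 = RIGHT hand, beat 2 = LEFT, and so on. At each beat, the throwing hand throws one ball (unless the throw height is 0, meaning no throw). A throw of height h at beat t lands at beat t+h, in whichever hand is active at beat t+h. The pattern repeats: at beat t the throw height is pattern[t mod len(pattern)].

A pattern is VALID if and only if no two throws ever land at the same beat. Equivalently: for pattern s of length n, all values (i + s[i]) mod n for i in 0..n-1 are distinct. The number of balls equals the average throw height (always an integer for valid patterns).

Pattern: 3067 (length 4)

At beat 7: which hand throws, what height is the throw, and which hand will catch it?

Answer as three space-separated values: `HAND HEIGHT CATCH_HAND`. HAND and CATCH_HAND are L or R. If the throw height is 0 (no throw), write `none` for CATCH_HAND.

Answer: R 7 L

Derivation:
Beat 7: 7 mod 2 = 1, so hand = R
Throw height = pattern[7 mod 4] = pattern[3] = 7
Lands at beat 7+7=14, 14 mod 2 = 0, so catch hand = L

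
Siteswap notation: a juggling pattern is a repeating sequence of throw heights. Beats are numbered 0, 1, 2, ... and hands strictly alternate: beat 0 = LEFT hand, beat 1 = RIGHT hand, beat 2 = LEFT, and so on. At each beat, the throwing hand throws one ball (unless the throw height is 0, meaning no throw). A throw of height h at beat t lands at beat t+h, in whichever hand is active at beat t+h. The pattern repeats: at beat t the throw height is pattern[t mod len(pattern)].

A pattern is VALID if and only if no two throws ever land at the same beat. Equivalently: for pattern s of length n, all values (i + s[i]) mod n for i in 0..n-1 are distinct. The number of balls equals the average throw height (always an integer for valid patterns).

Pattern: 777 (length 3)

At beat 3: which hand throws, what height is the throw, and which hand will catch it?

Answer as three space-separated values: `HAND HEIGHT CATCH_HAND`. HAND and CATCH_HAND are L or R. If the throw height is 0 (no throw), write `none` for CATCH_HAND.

Answer: R 7 L

Derivation:
Beat 3: 3 mod 2 = 1, so hand = R
Throw height = pattern[3 mod 3] = pattern[0] = 7
Lands at beat 3+7=10, 10 mod 2 = 0, so catch hand = L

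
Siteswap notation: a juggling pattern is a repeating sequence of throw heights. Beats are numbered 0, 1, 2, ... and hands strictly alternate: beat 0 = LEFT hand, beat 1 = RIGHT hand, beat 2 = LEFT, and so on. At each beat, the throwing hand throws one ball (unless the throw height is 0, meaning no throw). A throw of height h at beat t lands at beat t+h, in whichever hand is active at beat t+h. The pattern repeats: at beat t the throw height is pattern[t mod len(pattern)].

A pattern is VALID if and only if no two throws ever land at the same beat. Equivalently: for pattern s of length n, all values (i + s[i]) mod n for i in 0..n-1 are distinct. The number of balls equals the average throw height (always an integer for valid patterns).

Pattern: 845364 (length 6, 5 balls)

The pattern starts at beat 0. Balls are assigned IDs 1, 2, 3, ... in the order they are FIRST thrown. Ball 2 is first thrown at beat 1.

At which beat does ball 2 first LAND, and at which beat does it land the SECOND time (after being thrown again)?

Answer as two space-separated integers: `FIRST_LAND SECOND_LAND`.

Beat 0 (L): throw ball1 h=8 -> lands@8:L; in-air after throw: [b1@8:L]
Beat 1 (R): throw ball2 h=4 -> lands@5:R; in-air after throw: [b2@5:R b1@8:L]
Beat 2 (L): throw ball3 h=5 -> lands@7:R; in-air after throw: [b2@5:R b3@7:R b1@8:L]
Beat 3 (R): throw ball4 h=3 -> lands@6:L; in-air after throw: [b2@5:R b4@6:L b3@7:R b1@8:L]
Beat 4 (L): throw ball5 h=6 -> lands@10:L; in-air after throw: [b2@5:R b4@6:L b3@7:R b1@8:L b5@10:L]
Beat 5 (R): throw ball2 h=4 -> lands@9:R; in-air after throw: [b4@6:L b3@7:R b1@8:L b2@9:R b5@10:L]
Beat 6 (L): throw ball4 h=8 -> lands@14:L; in-air after throw: [b3@7:R b1@8:L b2@9:R b5@10:L b4@14:L]
Beat 7 (R): throw ball3 h=4 -> lands@11:R; in-air after throw: [b1@8:L b2@9:R b5@10:L b3@11:R b4@14:L]
Beat 8 (L): throw ball1 h=5 -> lands@13:R; in-air after throw: [b2@9:R b5@10:L b3@11:R b1@13:R b4@14:L]
Beat 9 (R): throw ball2 h=3 -> lands@12:L; in-air after throw: [b5@10:L b3@11:R b2@12:L b1@13:R b4@14:L]
Ball 2: thrown@1 h=4 -> first land @5; rethrown@5 h=4 -> second land @9

Answer: 5 9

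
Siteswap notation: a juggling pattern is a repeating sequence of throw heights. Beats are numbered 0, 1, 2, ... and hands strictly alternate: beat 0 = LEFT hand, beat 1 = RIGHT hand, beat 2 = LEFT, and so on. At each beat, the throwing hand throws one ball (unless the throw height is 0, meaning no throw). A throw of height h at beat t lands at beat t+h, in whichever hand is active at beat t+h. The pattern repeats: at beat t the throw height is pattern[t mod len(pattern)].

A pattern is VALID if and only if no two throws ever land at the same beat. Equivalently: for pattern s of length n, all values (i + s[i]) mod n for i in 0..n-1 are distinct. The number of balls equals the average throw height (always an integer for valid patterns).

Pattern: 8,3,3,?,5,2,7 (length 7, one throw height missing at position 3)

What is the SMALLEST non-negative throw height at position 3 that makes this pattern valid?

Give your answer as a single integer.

i=0: (0 + 8) mod 7 = 1
i=1: (1 + 3) mod 7 = 4
i=2: (2 + 3) mod 7 = 5
i=3: s[i]=? (unknown)
i=4: (4 + 5) mod 7 = 2
i=5: (5 + 2) mod 7 = 0
i=6: (6 + 7) mod 7 = 6
Known residues: [0, 1, 2, 4, 5, 6]; need a permutation of 0..6, so missing residue r = 3
Need (3 + s) mod 7 = 3; smallest s = (3 - 3) mod 7 = 0

Answer: 0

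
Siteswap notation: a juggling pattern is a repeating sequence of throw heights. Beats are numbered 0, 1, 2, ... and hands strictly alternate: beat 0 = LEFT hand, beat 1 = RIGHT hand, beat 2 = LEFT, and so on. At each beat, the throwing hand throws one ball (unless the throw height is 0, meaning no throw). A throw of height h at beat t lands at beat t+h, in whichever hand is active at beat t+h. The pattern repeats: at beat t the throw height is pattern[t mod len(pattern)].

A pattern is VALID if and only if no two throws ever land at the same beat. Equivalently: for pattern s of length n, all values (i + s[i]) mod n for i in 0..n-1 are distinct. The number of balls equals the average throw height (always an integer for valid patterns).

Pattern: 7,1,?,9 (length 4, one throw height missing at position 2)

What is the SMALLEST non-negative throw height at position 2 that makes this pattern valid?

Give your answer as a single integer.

i=0: (0 + 7) mod 4 = 3
i=1: (1 + 1) mod 4 = 2
i=2: s[i]=? (unknown)
i=3: (3 + 9) mod 4 = 0
Known residues: [0, 2, 3]; need a permutation of 0..3, so missing residue r = 1
Need (2 + s) mod 4 = 1; smallest s = (1 - 2) mod 4 = 3

Answer: 3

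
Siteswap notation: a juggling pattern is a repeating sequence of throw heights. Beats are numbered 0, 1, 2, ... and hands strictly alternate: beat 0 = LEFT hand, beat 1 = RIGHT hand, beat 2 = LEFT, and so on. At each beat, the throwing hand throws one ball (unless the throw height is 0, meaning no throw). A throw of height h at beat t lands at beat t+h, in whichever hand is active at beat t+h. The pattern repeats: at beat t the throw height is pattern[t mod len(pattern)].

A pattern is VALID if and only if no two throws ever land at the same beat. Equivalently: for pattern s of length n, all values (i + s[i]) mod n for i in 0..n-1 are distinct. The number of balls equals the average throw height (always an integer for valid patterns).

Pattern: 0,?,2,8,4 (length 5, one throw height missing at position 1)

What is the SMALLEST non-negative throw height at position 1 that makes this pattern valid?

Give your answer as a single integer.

Answer: 1

Derivation:
i=0: (0 + 0) mod 5 = 0
i=1: s[i]=? (unknown)
i=2: (2 + 2) mod 5 = 4
i=3: (3 + 8) mod 5 = 1
i=4: (4 + 4) mod 5 = 3
Known residues: [0, 1, 3, 4]; need a permutation of 0..4, so missing residue r = 2
Need (1 + s) mod 5 = 2; smallest s = (2 - 1) mod 5 = 1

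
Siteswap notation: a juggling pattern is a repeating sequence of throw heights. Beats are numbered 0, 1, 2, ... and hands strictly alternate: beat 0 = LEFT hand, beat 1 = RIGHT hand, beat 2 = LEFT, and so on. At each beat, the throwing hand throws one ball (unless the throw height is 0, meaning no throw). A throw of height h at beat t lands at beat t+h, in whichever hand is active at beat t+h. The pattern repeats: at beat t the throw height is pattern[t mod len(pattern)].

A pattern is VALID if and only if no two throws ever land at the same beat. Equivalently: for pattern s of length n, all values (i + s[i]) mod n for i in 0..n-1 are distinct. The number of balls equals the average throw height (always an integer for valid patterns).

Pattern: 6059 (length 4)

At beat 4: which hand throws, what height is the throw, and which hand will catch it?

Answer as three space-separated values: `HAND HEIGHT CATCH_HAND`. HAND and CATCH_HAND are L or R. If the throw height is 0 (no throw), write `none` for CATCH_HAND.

Answer: L 6 L

Derivation:
Beat 4: 4 mod 2 = 0, so hand = L
Throw height = pattern[4 mod 4] = pattern[0] = 6
Lands at beat 4+6=10, 10 mod 2 = 0, so catch hand = L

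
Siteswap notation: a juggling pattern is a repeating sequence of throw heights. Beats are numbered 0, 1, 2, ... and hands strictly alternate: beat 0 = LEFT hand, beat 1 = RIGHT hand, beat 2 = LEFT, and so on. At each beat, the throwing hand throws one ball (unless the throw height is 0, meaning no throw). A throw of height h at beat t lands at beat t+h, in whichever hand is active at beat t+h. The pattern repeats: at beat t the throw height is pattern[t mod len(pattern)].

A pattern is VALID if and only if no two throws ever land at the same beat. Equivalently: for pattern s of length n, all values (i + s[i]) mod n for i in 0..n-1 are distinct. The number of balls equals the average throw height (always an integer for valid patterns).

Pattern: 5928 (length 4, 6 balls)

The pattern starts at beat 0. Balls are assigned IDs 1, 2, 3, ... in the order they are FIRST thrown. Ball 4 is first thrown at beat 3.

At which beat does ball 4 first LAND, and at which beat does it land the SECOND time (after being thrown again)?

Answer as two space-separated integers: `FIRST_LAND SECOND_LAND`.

Beat 0 (L): throw ball1 h=5 -> lands@5:R; in-air after throw: [b1@5:R]
Beat 1 (R): throw ball2 h=9 -> lands@10:L; in-air after throw: [b1@5:R b2@10:L]
Beat 2 (L): throw ball3 h=2 -> lands@4:L; in-air after throw: [b3@4:L b1@5:R b2@10:L]
Beat 3 (R): throw ball4 h=8 -> lands@11:R; in-air after throw: [b3@4:L b1@5:R b2@10:L b4@11:R]
Beat 4 (L): throw ball3 h=5 -> lands@9:R; in-air after throw: [b1@5:R b3@9:R b2@10:L b4@11:R]
Beat 5 (R): throw ball1 h=9 -> lands@14:L; in-air after throw: [b3@9:R b2@10:L b4@11:R b1@14:L]
Beat 6 (L): throw ball5 h=2 -> lands@8:L; in-air after throw: [b5@8:L b3@9:R b2@10:L b4@11:R b1@14:L]
Beat 7 (R): throw ball6 h=8 -> lands@15:R; in-air after throw: [b5@8:L b3@9:R b2@10:L b4@11:R b1@14:L b6@15:R]
Beat 8 (L): throw ball5 h=5 -> lands@13:R; in-air after throw: [b3@9:R b2@10:L b4@11:R b5@13:R b1@14:L b6@15:R]
Beat 9 (R): throw ball3 h=9 -> lands@18:L; in-air after throw: [b2@10:L b4@11:R b5@13:R b1@14:L b6@15:R b3@18:L]
Beat 10 (L): throw ball2 h=2 -> lands@12:L; in-air after throw: [b4@11:R b2@12:L b5@13:R b1@14:L b6@15:R b3@18:L]
Beat 11 (R): throw ball4 h=8 -> lands@19:R; in-air after throw: [b2@12:L b5@13:R b1@14:L b6@15:R b3@18:L b4@19:R]
Beat 12 (L): throw ball2 h=5 -> lands@17:R; in-air after throw: [b5@13:R b1@14:L b6@15:R b2@17:R b3@18:L b4@19:R]
Beat 13 (R): throw ball5 h=9 -> lands@22:L; in-air after throw: [b1@14:L b6@15:R b2@17:R b3@18:L b4@19:R b5@22:L]
Beat 14 (L): throw ball1 h=2 -> lands@16:L; in-air after throw: [b6@15:R b1@16:L b2@17:R b3@18:L b4@19:R b5@22:L]
Beat 15 (R): throw ball6 h=8 -> lands@23:R; in-air after throw: [b1@16:L b2@17:R b3@18:L b4@19:R b5@22:L b6@23:R]
Beat 16 (L): throw ball1 h=5 -> lands@21:R; in-air after throw: [b2@17:R b3@18:L b4@19:R b1@21:R b5@22:L b6@23:R]
Ball 4: thrown@3 h=8 -> first land @11; rethrown@11 h=8 -> second land @19

Answer: 11 19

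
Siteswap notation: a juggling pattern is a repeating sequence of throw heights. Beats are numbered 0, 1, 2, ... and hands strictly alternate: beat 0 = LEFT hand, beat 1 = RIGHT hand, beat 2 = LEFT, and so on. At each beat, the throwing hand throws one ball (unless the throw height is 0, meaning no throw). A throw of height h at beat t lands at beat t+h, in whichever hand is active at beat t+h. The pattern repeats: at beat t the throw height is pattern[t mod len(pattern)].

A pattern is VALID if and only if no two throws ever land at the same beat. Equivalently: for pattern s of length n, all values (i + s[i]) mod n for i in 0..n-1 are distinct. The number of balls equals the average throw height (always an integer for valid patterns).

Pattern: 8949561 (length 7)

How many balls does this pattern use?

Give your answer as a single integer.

Answer: 6

Derivation:
Pattern = [8, 9, 4, 9, 5, 6, 1], length n = 7
  position 0: throw height = 8, running sum = 8
  position 1: throw height = 9, running sum = 17
  position 2: throw height = 4, running sum = 21
  position 3: throw height = 9, running sum = 30
  position 4: throw height = 5, running sum = 35
  position 5: throw height = 6, running sum = 41
  position 6: throw height = 1, running sum = 42
Total sum = 42; balls = sum / n = 42 / 7 = 6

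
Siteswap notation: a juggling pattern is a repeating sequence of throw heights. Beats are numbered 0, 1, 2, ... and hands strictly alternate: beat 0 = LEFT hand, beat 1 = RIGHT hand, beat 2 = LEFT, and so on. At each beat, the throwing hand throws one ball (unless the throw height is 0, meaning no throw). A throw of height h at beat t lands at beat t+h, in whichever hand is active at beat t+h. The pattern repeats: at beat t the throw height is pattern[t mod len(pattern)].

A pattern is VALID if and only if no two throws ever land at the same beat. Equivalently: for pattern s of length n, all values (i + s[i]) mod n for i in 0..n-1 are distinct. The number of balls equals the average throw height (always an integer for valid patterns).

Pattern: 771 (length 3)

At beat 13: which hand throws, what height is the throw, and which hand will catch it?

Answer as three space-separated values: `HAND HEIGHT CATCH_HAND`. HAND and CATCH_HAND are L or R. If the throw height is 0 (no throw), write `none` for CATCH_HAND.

Answer: R 7 L

Derivation:
Beat 13: 13 mod 2 = 1, so hand = R
Throw height = pattern[13 mod 3] = pattern[1] = 7
Lands at beat 13+7=20, 20 mod 2 = 0, so catch hand = L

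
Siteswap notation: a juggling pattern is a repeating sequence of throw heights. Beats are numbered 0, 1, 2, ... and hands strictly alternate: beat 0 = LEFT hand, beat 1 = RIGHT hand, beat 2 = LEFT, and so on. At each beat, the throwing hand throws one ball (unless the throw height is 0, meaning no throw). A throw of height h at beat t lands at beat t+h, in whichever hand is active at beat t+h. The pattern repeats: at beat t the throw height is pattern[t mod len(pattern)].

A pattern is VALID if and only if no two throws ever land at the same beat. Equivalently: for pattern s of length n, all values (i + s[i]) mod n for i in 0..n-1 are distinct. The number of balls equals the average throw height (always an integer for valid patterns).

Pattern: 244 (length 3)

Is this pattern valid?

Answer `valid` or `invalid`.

Answer: invalid

Derivation:
i=0: (i + s[i]) mod n = (0 + 2) mod 3 = 2
i=1: (i + s[i]) mod n = (1 + 4) mod 3 = 2
i=2: (i + s[i]) mod n = (2 + 4) mod 3 = 0
Residues: [2, 2, 0], distinct: False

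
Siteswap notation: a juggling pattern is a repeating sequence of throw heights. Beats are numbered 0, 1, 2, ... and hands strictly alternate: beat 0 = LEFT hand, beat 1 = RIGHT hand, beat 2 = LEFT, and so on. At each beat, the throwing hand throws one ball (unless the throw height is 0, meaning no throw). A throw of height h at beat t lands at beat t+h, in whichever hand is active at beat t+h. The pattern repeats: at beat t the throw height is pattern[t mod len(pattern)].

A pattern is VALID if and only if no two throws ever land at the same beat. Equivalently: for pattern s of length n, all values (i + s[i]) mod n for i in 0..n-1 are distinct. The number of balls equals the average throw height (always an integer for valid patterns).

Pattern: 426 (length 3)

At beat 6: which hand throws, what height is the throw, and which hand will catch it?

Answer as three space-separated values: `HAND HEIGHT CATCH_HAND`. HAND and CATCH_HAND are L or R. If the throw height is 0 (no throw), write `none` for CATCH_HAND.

Answer: L 4 L

Derivation:
Beat 6: 6 mod 2 = 0, so hand = L
Throw height = pattern[6 mod 3] = pattern[0] = 4
Lands at beat 6+4=10, 10 mod 2 = 0, so catch hand = L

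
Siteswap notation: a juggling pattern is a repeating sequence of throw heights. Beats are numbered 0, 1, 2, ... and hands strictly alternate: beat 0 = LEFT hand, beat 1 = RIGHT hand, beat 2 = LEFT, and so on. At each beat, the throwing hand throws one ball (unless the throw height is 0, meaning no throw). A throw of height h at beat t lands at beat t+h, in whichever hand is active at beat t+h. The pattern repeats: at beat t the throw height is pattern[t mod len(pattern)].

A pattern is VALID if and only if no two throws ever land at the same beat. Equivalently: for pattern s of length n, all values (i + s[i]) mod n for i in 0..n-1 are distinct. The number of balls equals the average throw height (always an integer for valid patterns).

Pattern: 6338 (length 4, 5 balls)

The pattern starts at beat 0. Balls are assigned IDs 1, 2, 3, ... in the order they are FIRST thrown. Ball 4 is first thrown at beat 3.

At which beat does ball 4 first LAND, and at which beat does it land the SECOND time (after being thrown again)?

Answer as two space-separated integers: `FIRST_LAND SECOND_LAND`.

Beat 0 (L): throw ball1 h=6 -> lands@6:L; in-air after throw: [b1@6:L]
Beat 1 (R): throw ball2 h=3 -> lands@4:L; in-air after throw: [b2@4:L b1@6:L]
Beat 2 (L): throw ball3 h=3 -> lands@5:R; in-air after throw: [b2@4:L b3@5:R b1@6:L]
Beat 3 (R): throw ball4 h=8 -> lands@11:R; in-air after throw: [b2@4:L b3@5:R b1@6:L b4@11:R]
Beat 4 (L): throw ball2 h=6 -> lands@10:L; in-air after throw: [b3@5:R b1@6:L b2@10:L b4@11:R]
Beat 5 (R): throw ball3 h=3 -> lands@8:L; in-air after throw: [b1@6:L b3@8:L b2@10:L b4@11:R]
Beat 6 (L): throw ball1 h=3 -> lands@9:R; in-air after throw: [b3@8:L b1@9:R b2@10:L b4@11:R]
Beat 7 (R): throw ball5 h=8 -> lands@15:R; in-air after throw: [b3@8:L b1@9:R b2@10:L b4@11:R b5@15:R]
Beat 8 (L): throw ball3 h=6 -> lands@14:L; in-air after throw: [b1@9:R b2@10:L b4@11:R b3@14:L b5@15:R]
Beat 9 (R): throw ball1 h=3 -> lands@12:L; in-air after throw: [b2@10:L b4@11:R b1@12:L b3@14:L b5@15:R]
Beat 10 (L): throw ball2 h=3 -> lands@13:R; in-air after throw: [b4@11:R b1@12:L b2@13:R b3@14:L b5@15:R]
Beat 11 (R): throw ball4 h=8 -> lands@19:R; in-air after throw: [b1@12:L b2@13:R b3@14:L b5@15:R b4@19:R]
Beat 12 (L): throw ball1 h=6 -> lands@18:L; in-air after throw: [b2@13:R b3@14:L b5@15:R b1@18:L b4@19:R]
Beat 13 (R): throw ball2 h=3 -> lands@16:L; in-air after throw: [b3@14:L b5@15:R b2@16:L b1@18:L b4@19:R]
Beat 14 (L): throw ball3 h=3 -> lands@17:R; in-air after throw: [b5@15:R b2@16:L b3@17:R b1@18:L b4@19:R]
Beat 15 (R): throw ball5 h=8 -> lands@23:R; in-air after throw: [b2@16:L b3@17:R b1@18:L b4@19:R b5@23:R]
Beat 16 (L): throw ball2 h=6 -> lands@22:L; in-air after throw: [b3@17:R b1@18:L b4@19:R b2@22:L b5@23:R]
Beat 17 (R): throw ball3 h=3 -> lands@20:L; in-air after throw: [b1@18:L b4@19:R b3@20:L b2@22:L b5@23:R]
Beat 18 (L): throw ball1 h=3 -> lands@21:R; in-air after throw: [b4@19:R b3@20:L b1@21:R b2@22:L b5@23:R]
Beat 19 (R): throw ball4 h=8 -> lands@27:R; in-air after throw: [b3@20:L b1@21:R b2@22:L b5@23:R b4@27:R]
Ball 4: thrown@3 h=8 -> first land @11; rethrown@11 h=8 -> second land @19

Answer: 11 19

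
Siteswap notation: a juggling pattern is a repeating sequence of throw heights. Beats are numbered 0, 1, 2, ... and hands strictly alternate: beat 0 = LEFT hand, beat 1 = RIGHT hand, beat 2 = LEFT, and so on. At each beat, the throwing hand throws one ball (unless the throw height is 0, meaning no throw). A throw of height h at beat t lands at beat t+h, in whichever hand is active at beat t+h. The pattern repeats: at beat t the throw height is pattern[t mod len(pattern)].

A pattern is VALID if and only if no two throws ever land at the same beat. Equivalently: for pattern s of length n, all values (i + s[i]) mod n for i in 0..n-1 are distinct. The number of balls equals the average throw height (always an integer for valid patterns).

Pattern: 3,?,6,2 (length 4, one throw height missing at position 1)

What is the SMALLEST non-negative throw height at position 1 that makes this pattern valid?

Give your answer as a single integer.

Answer: 1

Derivation:
i=0: (0 + 3) mod 4 = 3
i=1: s[i]=? (unknown)
i=2: (2 + 6) mod 4 = 0
i=3: (3 + 2) mod 4 = 1
Known residues: [0, 1, 3]; need a permutation of 0..3, so missing residue r = 2
Need (1 + s) mod 4 = 2; smallest s = (2 - 1) mod 4 = 1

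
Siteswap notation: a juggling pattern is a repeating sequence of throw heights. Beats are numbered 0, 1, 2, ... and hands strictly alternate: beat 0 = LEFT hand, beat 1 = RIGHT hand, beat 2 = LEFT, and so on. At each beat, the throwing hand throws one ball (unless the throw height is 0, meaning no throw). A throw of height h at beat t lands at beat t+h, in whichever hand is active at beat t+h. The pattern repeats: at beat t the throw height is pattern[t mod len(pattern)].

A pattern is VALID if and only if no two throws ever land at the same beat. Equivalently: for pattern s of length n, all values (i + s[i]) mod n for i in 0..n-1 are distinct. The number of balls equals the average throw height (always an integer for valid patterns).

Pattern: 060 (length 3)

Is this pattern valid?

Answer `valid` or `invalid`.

i=0: (i + s[i]) mod n = (0 + 0) mod 3 = 0
i=1: (i + s[i]) mod n = (1 + 6) mod 3 = 1
i=2: (i + s[i]) mod n = (2 + 0) mod 3 = 2
Residues: [0, 1, 2], distinct: True

Answer: valid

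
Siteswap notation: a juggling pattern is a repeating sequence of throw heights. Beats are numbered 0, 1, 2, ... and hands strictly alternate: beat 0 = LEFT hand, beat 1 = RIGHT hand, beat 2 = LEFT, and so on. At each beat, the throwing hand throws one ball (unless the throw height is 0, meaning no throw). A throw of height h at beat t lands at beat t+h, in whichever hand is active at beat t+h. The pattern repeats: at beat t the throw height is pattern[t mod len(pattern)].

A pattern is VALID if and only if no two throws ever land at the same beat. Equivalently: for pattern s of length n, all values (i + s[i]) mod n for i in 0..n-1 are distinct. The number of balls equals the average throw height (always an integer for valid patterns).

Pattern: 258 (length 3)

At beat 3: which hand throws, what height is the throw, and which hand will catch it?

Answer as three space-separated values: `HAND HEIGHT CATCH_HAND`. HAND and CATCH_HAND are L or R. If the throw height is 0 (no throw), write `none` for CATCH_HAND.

Answer: R 2 R

Derivation:
Beat 3: 3 mod 2 = 1, so hand = R
Throw height = pattern[3 mod 3] = pattern[0] = 2
Lands at beat 3+2=5, 5 mod 2 = 1, so catch hand = R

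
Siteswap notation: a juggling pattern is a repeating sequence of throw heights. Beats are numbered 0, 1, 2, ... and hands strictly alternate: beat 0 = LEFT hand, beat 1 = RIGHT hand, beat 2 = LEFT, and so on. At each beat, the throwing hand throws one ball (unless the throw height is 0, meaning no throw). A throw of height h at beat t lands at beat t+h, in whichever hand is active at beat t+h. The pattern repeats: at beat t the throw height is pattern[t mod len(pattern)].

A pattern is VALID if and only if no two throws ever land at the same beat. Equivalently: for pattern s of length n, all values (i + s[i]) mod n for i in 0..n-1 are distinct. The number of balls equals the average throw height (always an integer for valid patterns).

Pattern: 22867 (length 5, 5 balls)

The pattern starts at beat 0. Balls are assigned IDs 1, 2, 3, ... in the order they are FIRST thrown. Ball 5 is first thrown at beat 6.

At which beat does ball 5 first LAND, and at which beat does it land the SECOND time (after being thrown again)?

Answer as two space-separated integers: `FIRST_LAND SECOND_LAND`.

Answer: 8 14

Derivation:
Beat 0 (L): throw ball1 h=2 -> lands@2:L; in-air after throw: [b1@2:L]
Beat 1 (R): throw ball2 h=2 -> lands@3:R; in-air after throw: [b1@2:L b2@3:R]
Beat 2 (L): throw ball1 h=8 -> lands@10:L; in-air after throw: [b2@3:R b1@10:L]
Beat 3 (R): throw ball2 h=6 -> lands@9:R; in-air after throw: [b2@9:R b1@10:L]
Beat 4 (L): throw ball3 h=7 -> lands@11:R; in-air after throw: [b2@9:R b1@10:L b3@11:R]
Beat 5 (R): throw ball4 h=2 -> lands@7:R; in-air after throw: [b4@7:R b2@9:R b1@10:L b3@11:R]
Beat 6 (L): throw ball5 h=2 -> lands@8:L; in-air after throw: [b4@7:R b5@8:L b2@9:R b1@10:L b3@11:R]
Beat 7 (R): throw ball4 h=8 -> lands@15:R; in-air after throw: [b5@8:L b2@9:R b1@10:L b3@11:R b4@15:R]
Beat 8 (L): throw ball5 h=6 -> lands@14:L; in-air after throw: [b2@9:R b1@10:L b3@11:R b5@14:L b4@15:R]
Beat 9 (R): throw ball2 h=7 -> lands@16:L; in-air after throw: [b1@10:L b3@11:R b5@14:L b4@15:R b2@16:L]
Beat 10 (L): throw ball1 h=2 -> lands@12:L; in-air after throw: [b3@11:R b1@12:L b5@14:L b4@15:R b2@16:L]
Beat 11 (R): throw ball3 h=2 -> lands@13:R; in-air after throw: [b1@12:L b3@13:R b5@14:L b4@15:R b2@16:L]
Beat 12 (L): throw ball1 h=8 -> lands@20:L; in-air after throw: [b3@13:R b5@14:L b4@15:R b2@16:L b1@20:L]
Beat 13 (R): throw ball3 h=6 -> lands@19:R; in-air after throw: [b5@14:L b4@15:R b2@16:L b3@19:R b1@20:L]
Beat 14 (L): throw ball5 h=7 -> lands@21:R; in-air after throw: [b4@15:R b2@16:L b3@19:R b1@20:L b5@21:R]
Ball 5: thrown@6 h=2 -> first land @8; rethrown@8 h=6 -> second land @14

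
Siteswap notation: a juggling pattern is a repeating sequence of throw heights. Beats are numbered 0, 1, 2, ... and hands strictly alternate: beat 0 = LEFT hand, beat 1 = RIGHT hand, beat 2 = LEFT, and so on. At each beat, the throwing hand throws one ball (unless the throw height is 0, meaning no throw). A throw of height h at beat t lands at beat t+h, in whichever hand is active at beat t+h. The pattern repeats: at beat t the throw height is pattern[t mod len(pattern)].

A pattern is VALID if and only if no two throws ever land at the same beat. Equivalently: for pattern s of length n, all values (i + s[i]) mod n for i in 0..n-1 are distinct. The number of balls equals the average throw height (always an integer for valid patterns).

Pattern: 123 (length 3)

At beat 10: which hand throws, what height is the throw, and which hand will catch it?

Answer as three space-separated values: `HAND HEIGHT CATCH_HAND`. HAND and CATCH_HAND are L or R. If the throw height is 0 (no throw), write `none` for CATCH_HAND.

Beat 10: 10 mod 2 = 0, so hand = L
Throw height = pattern[10 mod 3] = pattern[1] = 2
Lands at beat 10+2=12, 12 mod 2 = 0, so catch hand = L

Answer: L 2 L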